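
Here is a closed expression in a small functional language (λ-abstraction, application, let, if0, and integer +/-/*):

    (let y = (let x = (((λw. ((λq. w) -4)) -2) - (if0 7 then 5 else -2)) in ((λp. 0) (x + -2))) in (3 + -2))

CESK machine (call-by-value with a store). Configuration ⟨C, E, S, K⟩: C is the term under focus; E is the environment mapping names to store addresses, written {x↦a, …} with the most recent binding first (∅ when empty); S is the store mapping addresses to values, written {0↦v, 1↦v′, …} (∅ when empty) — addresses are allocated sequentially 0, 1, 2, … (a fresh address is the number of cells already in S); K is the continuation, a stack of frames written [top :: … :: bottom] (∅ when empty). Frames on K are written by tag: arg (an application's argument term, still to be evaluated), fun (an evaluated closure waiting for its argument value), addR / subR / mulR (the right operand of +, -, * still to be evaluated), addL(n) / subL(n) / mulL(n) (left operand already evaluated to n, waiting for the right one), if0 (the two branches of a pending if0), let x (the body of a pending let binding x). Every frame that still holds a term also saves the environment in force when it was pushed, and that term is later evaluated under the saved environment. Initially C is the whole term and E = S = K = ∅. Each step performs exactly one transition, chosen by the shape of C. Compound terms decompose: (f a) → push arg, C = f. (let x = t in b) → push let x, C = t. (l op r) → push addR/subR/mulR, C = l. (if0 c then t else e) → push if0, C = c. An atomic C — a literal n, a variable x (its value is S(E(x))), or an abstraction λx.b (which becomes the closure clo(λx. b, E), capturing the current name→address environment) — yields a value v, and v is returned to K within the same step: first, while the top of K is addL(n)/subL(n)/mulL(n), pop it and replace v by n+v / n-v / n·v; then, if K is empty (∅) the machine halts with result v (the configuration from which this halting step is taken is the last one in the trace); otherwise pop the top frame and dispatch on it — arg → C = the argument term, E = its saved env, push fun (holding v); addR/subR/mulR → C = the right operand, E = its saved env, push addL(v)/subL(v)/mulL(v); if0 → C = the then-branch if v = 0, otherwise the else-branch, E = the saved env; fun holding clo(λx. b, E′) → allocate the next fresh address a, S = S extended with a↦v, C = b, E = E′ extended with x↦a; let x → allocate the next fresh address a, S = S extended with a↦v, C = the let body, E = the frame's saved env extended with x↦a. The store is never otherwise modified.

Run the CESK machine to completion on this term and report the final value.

step 0: ⟨C=(let y = (let x = (((λw. ((λq. w) -4)) -2) - (if0 7 then 5 else -2)) in ((λp. 0) (x + -2))) in (3 + -2)); E=∅; S=∅; K=∅⟩
step 1: ⟨C=(let x = (((λw. ((λq. w) -4)) -2) - (if0 7 then 5 else -2)) in ((λp. 0) (x + -2))); E=∅; S=∅; K=[let y]⟩
step 2: ⟨C=(((λw. ((λq. w) -4)) -2) - (if0 7 then 5 else -2)); E=∅; S=∅; K=[let x :: let y]⟩
step 3: ⟨C=((λw. ((λq. w) -4)) -2); E=∅; S=∅; K=[subR :: let x :: let y]⟩
step 4: ⟨C=(λw. ((λq. w) -4)); E=∅; S=∅; K=[arg :: subR :: let x :: let y]⟩
step 5: ⟨C=-2; E=∅; S=∅; K=[fun :: subR :: let x :: let y]⟩
step 6: ⟨C=((λq. w) -4); E={w↦0}; S={0↦-2}; K=[subR :: let x :: let y]⟩
step 7: ⟨C=(λq. w); E={w↦0}; S={0↦-2}; K=[arg :: subR :: let x :: let y]⟩
step 8: ⟨C=-4; E={w↦0}; S={0↦-2}; K=[fun :: subR :: let x :: let y]⟩
step 9: ⟨C=w; E={q↦1, w↦0}; S={0↦-2, 1↦-4}; K=[subR :: let x :: let y]⟩
step 10: ⟨C=(if0 7 then 5 else -2); E=∅; S={0↦-2, 1↦-4}; K=[subL(-2) :: let x :: let y]⟩
step 11: ⟨C=7; E=∅; S={0↦-2, 1↦-4}; K=[if0 :: subL(-2) :: let x :: let y]⟩
step 12: ⟨C=-2; E=∅; S={0↦-2, 1↦-4}; K=[subL(-2) :: let x :: let y]⟩
step 13: ⟨C=((λp. 0) (x + -2)); E={x↦2}; S={0↦-2, 1↦-4, 2↦0}; K=[let y]⟩
step 14: ⟨C=(λp. 0); E={x↦2}; S={0↦-2, 1↦-4, 2↦0}; K=[arg :: let y]⟩
step 15: ⟨C=(x + -2); E={x↦2}; S={0↦-2, 1↦-4, 2↦0}; K=[fun :: let y]⟩
step 16: ⟨C=x; E={x↦2}; S={0↦-2, 1↦-4, 2↦0}; K=[addR :: fun :: let y]⟩
step 17: ⟨C=-2; E={x↦2}; S={0↦-2, 1↦-4, 2↦0}; K=[addL(0) :: fun :: let y]⟩
step 18: ⟨C=0; E={p↦3, x↦2}; S={0↦-2, 1↦-4, 2↦0, 3↦-2}; K=[let y]⟩
step 19: ⟨C=(3 + -2); E={y↦4}; S={0↦-2, 1↦-4, 2↦0, 3↦-2, 4↦0}; K=∅⟩
step 20: ⟨C=3; E={y↦4}; S={0↦-2, 1↦-4, 2↦0, 3↦-2, 4↦0}; K=[addR]⟩
step 21: ⟨C=-2; E={y↦4}; S={0↦-2, 1↦-4, 2↦0, 3↦-2, 4↦0}; K=[addL(3)]⟩
→ final value 1

Answer: 1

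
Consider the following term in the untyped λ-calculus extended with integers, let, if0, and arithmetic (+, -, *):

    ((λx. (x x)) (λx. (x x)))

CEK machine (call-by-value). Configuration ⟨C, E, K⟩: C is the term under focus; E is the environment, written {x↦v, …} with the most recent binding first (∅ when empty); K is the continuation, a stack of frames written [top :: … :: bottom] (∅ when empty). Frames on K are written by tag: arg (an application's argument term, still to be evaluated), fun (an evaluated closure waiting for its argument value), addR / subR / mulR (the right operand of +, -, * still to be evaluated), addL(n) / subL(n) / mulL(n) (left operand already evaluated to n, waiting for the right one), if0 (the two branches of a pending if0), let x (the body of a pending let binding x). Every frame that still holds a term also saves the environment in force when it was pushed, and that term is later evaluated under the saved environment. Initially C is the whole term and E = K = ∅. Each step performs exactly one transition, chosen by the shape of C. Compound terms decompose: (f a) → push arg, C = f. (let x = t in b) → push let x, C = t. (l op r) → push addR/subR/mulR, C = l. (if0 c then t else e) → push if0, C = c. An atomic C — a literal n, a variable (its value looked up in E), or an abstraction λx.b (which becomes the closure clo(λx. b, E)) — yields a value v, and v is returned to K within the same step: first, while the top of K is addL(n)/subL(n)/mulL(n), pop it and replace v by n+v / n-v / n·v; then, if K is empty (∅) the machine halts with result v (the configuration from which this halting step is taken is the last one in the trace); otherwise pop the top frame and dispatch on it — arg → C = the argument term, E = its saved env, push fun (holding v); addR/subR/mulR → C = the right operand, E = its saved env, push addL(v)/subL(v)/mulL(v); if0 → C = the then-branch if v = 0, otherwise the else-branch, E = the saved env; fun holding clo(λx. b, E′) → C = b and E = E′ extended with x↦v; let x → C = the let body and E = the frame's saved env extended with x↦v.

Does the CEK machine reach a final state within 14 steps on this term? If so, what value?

Answer: DIVERGES (no final state within 14 steps)

Derivation:
t=0: [C=((λx. (x x)) (λx. (x x))) | E=∅ | K=∅]
t=1: [C=(λx. (x x)) | E=∅ | K=[arg]]
t=2: [C=(λx. (x x)) | E=∅ | K=[fun]]
t=3: [C=(x x) | E={x↦clo(λx. (x x), ∅)} | K=∅]
t=4: [C=x | E={x↦clo(λx. (x x), ∅)} | K=[arg]]
t=5: [C=x | E={x↦clo(λx. (x x), ∅)} | K=[fun]]
… configuration repeats with period 3 (steps 3–5 recur indefinitely) …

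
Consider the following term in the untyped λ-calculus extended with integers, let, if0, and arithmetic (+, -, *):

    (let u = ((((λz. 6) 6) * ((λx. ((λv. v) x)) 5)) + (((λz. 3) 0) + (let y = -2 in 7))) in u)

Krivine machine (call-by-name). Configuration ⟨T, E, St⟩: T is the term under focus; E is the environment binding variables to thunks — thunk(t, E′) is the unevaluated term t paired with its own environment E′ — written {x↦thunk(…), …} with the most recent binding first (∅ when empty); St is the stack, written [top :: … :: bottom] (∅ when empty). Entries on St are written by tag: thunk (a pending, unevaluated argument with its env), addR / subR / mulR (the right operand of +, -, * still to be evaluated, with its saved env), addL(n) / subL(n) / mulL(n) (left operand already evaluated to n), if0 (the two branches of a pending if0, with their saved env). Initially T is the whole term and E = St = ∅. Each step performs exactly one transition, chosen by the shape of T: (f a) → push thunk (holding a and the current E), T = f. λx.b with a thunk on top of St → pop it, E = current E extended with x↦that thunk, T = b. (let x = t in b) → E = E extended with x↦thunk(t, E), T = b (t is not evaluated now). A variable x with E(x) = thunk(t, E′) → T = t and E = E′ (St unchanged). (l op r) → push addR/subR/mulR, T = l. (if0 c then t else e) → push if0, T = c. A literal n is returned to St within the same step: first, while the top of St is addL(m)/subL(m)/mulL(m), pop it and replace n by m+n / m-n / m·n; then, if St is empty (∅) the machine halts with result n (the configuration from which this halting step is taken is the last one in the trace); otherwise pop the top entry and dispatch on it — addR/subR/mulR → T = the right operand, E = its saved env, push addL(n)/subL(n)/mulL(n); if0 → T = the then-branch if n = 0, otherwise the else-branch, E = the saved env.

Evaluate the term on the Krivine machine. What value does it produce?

step 0: <T=(let u = ((((λz. 6) 6) * ((λx. ((λv. v) x)) 5)) + (((λz. 3) 0) + (let y = -2 in 7))) in u), E=∅, St=∅>
step 1: <T=u, E={u↦thunk(((((λz. 6) 6) * ((λx. ((λv. v) x)) 5)) + (((λz. 3) 0) + (let y = -2 in 7))), ∅)}, St=∅>
step 2: <T=((((λz. 6) 6) * ((λx. ((λv. v) x)) 5)) + (((λz. 3) 0) + (let y = -2 in 7))), E=∅, St=∅>
step 3: <T=(((λz. 6) 6) * ((λx. ((λv. v) x)) 5)), E=∅, St=[addR]>
step 4: <T=((λz. 6) 6), E=∅, St=[mulR :: addR]>
step 5: <T=(λz. 6), E=∅, St=[thunk :: mulR :: addR]>
step 6: <T=6, E={z↦thunk(6, ∅)}, St=[mulR :: addR]>
step 7: <T=((λx. ((λv. v) x)) 5), E=∅, St=[mulL(6) :: addR]>
step 8: <T=(λx. ((λv. v) x)), E=∅, St=[thunk :: mulL(6) :: addR]>
step 9: <T=((λv. v) x), E={x↦thunk(5, ∅)}, St=[mulL(6) :: addR]>
step 10: <T=(λv. v), E={x↦thunk(5, ∅)}, St=[thunk :: mulL(6) :: addR]>
step 11: <T=v, E={v↦thunk(x, {x↦thunk(5, ∅)}), x↦thunk(5, ∅)}, St=[mulL(6) :: addR]>
step 12: <T=x, E={x↦thunk(5, ∅)}, St=[mulL(6) :: addR]>
step 13: <T=5, E=∅, St=[mulL(6) :: addR]>
step 14: <T=(((λz. 3) 0) + (let y = -2 in 7)), E=∅, St=[addL(30)]>
step 15: <T=((λz. 3) 0), E=∅, St=[addR :: addL(30)]>
step 16: <T=(λz. 3), E=∅, St=[thunk :: addR :: addL(30)]>
step 17: <T=3, E={z↦thunk(0, ∅)}, St=[addR :: addL(30)]>
step 18: <T=(let y = -2 in 7), E=∅, St=[addL(3) :: addL(30)]>
step 19: <T=7, E={y↦thunk(-2, ∅)}, St=[addL(3) :: addL(30)]>
→ final value 40

Answer: 40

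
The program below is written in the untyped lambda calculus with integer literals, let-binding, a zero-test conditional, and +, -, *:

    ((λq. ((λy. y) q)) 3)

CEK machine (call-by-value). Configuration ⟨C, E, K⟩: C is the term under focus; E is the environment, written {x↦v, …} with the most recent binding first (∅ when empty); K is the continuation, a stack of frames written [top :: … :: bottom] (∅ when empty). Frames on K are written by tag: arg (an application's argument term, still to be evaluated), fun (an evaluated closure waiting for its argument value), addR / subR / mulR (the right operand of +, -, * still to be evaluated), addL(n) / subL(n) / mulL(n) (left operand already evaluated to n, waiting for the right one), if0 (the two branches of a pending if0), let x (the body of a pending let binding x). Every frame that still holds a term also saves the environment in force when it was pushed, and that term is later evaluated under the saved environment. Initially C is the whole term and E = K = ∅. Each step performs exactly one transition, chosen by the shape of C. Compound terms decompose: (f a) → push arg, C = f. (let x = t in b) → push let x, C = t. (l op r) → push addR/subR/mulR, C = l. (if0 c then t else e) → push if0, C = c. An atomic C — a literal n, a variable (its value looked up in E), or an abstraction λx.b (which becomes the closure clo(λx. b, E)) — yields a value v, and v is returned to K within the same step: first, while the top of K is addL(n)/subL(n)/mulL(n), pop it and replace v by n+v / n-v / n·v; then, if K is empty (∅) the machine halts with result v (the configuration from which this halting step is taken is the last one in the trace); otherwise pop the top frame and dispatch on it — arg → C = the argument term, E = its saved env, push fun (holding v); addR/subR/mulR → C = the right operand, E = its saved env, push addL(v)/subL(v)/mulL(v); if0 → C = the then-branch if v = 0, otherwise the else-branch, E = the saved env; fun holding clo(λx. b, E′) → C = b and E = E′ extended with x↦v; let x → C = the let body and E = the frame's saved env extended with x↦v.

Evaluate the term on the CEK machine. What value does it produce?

t=0: [C=((λq. ((λy. y) q)) 3) | E=∅ | K=∅]
t=1: [C=(λq. ((λy. y) q)) | E=∅ | K=[arg]]
t=2: [C=3 | E=∅ | K=[fun]]
t=3: [C=((λy. y) q) | E={q↦3} | K=∅]
t=4: [C=(λy. y) | E={q↦3} | K=[arg]]
t=5: [C=q | E={q↦3} | K=[fun]]
t=6: [C=y | E={y↦3, q↦3} | K=∅]
→ final value 3

Answer: 3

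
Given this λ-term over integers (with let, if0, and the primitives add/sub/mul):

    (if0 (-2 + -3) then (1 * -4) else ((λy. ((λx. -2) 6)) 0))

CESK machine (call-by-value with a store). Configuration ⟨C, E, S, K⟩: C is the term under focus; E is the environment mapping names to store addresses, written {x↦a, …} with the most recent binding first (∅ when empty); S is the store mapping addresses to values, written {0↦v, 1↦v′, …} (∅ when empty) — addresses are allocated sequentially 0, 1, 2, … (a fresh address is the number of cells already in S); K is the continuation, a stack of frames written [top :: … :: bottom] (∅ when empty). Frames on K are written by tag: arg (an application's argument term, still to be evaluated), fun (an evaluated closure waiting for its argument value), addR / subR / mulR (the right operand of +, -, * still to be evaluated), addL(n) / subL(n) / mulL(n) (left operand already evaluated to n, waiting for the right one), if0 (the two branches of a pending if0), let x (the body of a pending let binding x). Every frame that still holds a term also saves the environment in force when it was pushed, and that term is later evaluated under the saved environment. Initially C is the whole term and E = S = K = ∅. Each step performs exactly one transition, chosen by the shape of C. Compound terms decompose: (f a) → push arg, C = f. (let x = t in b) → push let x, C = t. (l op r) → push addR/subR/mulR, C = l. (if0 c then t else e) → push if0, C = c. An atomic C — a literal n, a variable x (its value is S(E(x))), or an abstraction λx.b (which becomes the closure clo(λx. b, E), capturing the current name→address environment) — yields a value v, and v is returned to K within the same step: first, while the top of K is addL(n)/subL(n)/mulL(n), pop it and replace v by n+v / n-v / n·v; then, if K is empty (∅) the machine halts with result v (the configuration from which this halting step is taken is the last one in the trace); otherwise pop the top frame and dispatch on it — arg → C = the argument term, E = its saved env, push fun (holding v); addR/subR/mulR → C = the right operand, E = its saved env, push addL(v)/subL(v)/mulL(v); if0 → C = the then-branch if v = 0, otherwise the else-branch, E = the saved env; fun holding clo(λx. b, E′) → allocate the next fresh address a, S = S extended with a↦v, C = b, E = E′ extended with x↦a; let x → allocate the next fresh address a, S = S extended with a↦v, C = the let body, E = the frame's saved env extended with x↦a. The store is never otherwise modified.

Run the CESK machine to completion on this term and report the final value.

Answer: -2

Execution trace:
0. <C=(if0 (-2 + -3) then (1 * -4) else ((λy. ((λx. -2) 6)) 0)), E=∅, S=∅, K=∅>
1. <C=(-2 + -3), E=∅, S=∅, K=[if0]>
2. <C=-2, E=∅, S=∅, K=[addR :: if0]>
3. <C=-3, E=∅, S=∅, K=[addL(-2) :: if0]>
4. <C=((λy. ((λx. -2) 6)) 0), E=∅, S=∅, K=∅>
5. <C=(λy. ((λx. -2) 6)), E=∅, S=∅, K=[arg]>
6. <C=0, E=∅, S=∅, K=[fun]>
7. <C=((λx. -2) 6), E={y↦0}, S={0↦0}, K=∅>
8. <C=(λx. -2), E={y↦0}, S={0↦0}, K=[arg]>
9. <C=6, E={y↦0}, S={0↦0}, K=[fun]>
10. <C=-2, E={x↦1, y↦0}, S={0↦0, 1↦6}, K=∅>
→ final value -2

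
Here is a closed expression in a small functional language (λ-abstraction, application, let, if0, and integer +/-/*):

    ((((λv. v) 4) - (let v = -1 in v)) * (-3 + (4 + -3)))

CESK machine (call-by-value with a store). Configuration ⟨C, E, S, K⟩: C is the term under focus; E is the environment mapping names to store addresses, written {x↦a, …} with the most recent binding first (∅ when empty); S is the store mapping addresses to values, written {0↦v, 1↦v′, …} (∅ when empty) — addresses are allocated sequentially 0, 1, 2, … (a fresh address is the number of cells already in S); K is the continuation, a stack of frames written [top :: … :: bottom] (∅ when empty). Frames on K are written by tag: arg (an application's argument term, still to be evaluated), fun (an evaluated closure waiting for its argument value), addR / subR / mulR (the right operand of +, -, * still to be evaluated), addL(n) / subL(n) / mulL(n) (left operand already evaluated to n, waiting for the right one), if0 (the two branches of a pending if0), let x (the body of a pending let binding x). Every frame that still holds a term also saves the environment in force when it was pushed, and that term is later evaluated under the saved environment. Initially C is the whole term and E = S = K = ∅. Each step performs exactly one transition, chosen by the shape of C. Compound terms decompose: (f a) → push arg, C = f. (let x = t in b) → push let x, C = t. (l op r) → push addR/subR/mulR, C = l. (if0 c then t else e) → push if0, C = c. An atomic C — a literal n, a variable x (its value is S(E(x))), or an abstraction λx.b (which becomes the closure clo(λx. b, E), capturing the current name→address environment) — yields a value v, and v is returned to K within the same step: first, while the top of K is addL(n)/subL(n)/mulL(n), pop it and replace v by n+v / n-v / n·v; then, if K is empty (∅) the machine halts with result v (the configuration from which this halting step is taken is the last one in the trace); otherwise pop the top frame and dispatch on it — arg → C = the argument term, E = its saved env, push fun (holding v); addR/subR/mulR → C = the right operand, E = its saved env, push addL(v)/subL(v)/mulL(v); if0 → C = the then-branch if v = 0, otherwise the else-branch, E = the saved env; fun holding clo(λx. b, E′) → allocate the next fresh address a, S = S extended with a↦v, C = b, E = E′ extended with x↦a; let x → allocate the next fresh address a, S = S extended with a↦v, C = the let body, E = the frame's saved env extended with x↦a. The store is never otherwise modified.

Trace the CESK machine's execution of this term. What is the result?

Answer: -10

Derivation:
t=0: <C=((((λv. v) 4) - (let v = -1 in v)) * (-3 + (4 + -3))), E=∅, S=∅, K=∅>
t=1: <C=(((λv. v) 4) - (let v = -1 in v)), E=∅, S=∅, K=[mulR]>
t=2: <C=((λv. v) 4), E=∅, S=∅, K=[subR :: mulR]>
t=3: <C=(λv. v), E=∅, S=∅, K=[arg :: subR :: mulR]>
t=4: <C=4, E=∅, S=∅, K=[fun :: subR :: mulR]>
t=5: <C=v, E={v↦0}, S={0↦4}, K=[subR :: mulR]>
t=6: <C=(let v = -1 in v), E=∅, S={0↦4}, K=[subL(4) :: mulR]>
t=7: <C=-1, E=∅, S={0↦4}, K=[let v :: subL(4) :: mulR]>
t=8: <C=v, E={v↦1}, S={0↦4, 1↦-1}, K=[subL(4) :: mulR]>
t=9: <C=(-3 + (4 + -3)), E=∅, S={0↦4, 1↦-1}, K=[mulL(5)]>
t=10: <C=-3, E=∅, S={0↦4, 1↦-1}, K=[addR :: mulL(5)]>
t=11: <C=(4 + -3), E=∅, S={0↦4, 1↦-1}, K=[addL(-3) :: mulL(5)]>
t=12: <C=4, E=∅, S={0↦4, 1↦-1}, K=[addR :: addL(-3) :: mulL(5)]>
t=13: <C=-3, E=∅, S={0↦4, 1↦-1}, K=[addL(4) :: addL(-3) :: mulL(5)]>
→ final value -10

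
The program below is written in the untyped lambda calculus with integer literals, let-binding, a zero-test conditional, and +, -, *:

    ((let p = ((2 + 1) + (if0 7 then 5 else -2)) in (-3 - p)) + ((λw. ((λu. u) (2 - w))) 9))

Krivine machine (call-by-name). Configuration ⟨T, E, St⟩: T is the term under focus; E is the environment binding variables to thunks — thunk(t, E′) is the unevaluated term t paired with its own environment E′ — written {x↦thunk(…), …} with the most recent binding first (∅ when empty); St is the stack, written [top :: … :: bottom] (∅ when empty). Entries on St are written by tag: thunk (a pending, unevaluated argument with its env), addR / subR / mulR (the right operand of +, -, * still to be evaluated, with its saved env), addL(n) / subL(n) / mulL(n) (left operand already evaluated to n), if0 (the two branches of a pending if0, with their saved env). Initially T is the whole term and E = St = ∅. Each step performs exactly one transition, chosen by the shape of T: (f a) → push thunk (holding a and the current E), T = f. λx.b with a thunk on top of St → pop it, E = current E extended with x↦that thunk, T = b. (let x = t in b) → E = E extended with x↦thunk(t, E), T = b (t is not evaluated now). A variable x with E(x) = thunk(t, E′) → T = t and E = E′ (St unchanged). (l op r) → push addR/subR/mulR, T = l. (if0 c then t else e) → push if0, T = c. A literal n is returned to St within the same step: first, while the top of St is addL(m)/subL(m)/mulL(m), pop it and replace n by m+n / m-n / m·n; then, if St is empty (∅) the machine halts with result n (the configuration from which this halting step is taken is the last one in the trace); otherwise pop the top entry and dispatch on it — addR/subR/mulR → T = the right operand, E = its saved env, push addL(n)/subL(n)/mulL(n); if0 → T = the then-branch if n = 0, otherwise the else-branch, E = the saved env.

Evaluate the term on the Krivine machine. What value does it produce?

step 0: ⟨T=((let p = ((2 + 1) + (if0 7 then 5 else -2)) in (-3 - p)) + ((λw. ((λu. u) (2 - w))) 9)); E=∅; St=∅⟩
step 1: ⟨T=(let p = ((2 + 1) + (if0 7 then 5 else -2)) in (-3 - p)); E=∅; St=[addR]⟩
step 2: ⟨T=(-3 - p); E={p↦thunk(((2 + 1) + (if0 7 then 5 else -2)), ∅)}; St=[addR]⟩
step 3: ⟨T=-3; E={p↦thunk(((2 + 1) + (if0 7 then 5 else -2)), ∅)}; St=[subR :: addR]⟩
step 4: ⟨T=p; E={p↦thunk(((2 + 1) + (if0 7 then 5 else -2)), ∅)}; St=[subL(-3) :: addR]⟩
step 5: ⟨T=((2 + 1) + (if0 7 then 5 else -2)); E=∅; St=[subL(-3) :: addR]⟩
step 6: ⟨T=(2 + 1); E=∅; St=[addR :: subL(-3) :: addR]⟩
step 7: ⟨T=2; E=∅; St=[addR :: addR :: subL(-3) :: addR]⟩
step 8: ⟨T=1; E=∅; St=[addL(2) :: addR :: subL(-3) :: addR]⟩
step 9: ⟨T=(if0 7 then 5 else -2); E=∅; St=[addL(3) :: subL(-3) :: addR]⟩
step 10: ⟨T=7; E=∅; St=[if0 :: addL(3) :: subL(-3) :: addR]⟩
step 11: ⟨T=-2; E=∅; St=[addL(3) :: subL(-3) :: addR]⟩
step 12: ⟨T=((λw. ((λu. u) (2 - w))) 9); E=∅; St=[addL(-4)]⟩
step 13: ⟨T=(λw. ((λu. u) (2 - w))); E=∅; St=[thunk :: addL(-4)]⟩
step 14: ⟨T=((λu. u) (2 - w)); E={w↦thunk(9, ∅)}; St=[addL(-4)]⟩
step 15: ⟨T=(λu. u); E={w↦thunk(9, ∅)}; St=[thunk :: addL(-4)]⟩
step 16: ⟨T=u; E={u↦thunk((2 - w), {w↦thunk(9, ∅)}), w↦thunk(9, ∅)}; St=[addL(-4)]⟩
step 17: ⟨T=(2 - w); E={w↦thunk(9, ∅)}; St=[addL(-4)]⟩
step 18: ⟨T=2; E={w↦thunk(9, ∅)}; St=[subR :: addL(-4)]⟩
step 19: ⟨T=w; E={w↦thunk(9, ∅)}; St=[subL(2) :: addL(-4)]⟩
step 20: ⟨T=9; E=∅; St=[subL(2) :: addL(-4)]⟩
→ final value -11

Answer: -11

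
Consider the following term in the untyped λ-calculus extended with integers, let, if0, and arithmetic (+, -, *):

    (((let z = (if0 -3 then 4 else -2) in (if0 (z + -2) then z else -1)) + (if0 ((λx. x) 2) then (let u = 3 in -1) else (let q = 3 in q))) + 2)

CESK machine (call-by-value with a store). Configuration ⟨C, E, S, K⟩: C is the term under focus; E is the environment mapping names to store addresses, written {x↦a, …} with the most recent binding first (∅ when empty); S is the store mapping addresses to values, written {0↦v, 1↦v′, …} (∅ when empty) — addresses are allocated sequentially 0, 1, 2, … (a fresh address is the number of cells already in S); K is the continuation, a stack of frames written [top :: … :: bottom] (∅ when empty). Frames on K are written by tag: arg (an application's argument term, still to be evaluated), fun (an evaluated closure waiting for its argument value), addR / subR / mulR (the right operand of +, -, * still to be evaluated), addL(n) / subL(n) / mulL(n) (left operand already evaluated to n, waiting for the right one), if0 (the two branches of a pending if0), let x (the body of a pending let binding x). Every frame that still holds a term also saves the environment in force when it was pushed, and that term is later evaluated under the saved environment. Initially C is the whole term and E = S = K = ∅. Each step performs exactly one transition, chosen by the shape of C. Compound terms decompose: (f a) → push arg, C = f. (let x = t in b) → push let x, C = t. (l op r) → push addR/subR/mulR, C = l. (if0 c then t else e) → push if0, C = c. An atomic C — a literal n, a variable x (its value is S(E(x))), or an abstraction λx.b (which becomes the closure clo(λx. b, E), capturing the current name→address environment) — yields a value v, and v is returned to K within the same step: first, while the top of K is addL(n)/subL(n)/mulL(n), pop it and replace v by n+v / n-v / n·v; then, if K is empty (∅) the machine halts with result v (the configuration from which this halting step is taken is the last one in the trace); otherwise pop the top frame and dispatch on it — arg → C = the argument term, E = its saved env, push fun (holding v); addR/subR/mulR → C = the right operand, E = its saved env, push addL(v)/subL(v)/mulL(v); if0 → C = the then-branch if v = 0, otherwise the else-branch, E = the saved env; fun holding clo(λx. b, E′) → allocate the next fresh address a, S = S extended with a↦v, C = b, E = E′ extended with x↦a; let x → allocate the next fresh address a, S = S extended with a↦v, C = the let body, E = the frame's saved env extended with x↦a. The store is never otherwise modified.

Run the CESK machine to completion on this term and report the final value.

step 0: <C=(((let z = (if0 -3 then 4 else -2) in (if0 (z + -2) then z else -1)) + (if0 ((λx. x) 2) then (let u = 3 in -1) else (let q = 3 in q))) + 2), E=∅, S=∅, K=∅>
step 1: <C=((let z = (if0 -3 then 4 else -2) in (if0 (z + -2) then z else -1)) + (if0 ((λx. x) 2) then (let u = 3 in -1) else (let q = 3 in q))), E=∅, S=∅, K=[addR]>
step 2: <C=(let z = (if0 -3 then 4 else -2) in (if0 (z + -2) then z else -1)), E=∅, S=∅, K=[addR :: addR]>
step 3: <C=(if0 -3 then 4 else -2), E=∅, S=∅, K=[let z :: addR :: addR]>
step 4: <C=-3, E=∅, S=∅, K=[if0 :: let z :: addR :: addR]>
step 5: <C=-2, E=∅, S=∅, K=[let z :: addR :: addR]>
step 6: <C=(if0 (z + -2) then z else -1), E={z↦0}, S={0↦-2}, K=[addR :: addR]>
step 7: <C=(z + -2), E={z↦0}, S={0↦-2}, K=[if0 :: addR :: addR]>
step 8: <C=z, E={z↦0}, S={0↦-2}, K=[addR :: if0 :: addR :: addR]>
step 9: <C=-2, E={z↦0}, S={0↦-2}, K=[addL(-2) :: if0 :: addR :: addR]>
step 10: <C=-1, E={z↦0}, S={0↦-2}, K=[addR :: addR]>
step 11: <C=(if0 ((λx. x) 2) then (let u = 3 in -1) else (let q = 3 in q)), E=∅, S={0↦-2}, K=[addL(-1) :: addR]>
step 12: <C=((λx. x) 2), E=∅, S={0↦-2}, K=[if0 :: addL(-1) :: addR]>
step 13: <C=(λx. x), E=∅, S={0↦-2}, K=[arg :: if0 :: addL(-1) :: addR]>
step 14: <C=2, E=∅, S={0↦-2}, K=[fun :: if0 :: addL(-1) :: addR]>
step 15: <C=x, E={x↦1}, S={0↦-2, 1↦2}, K=[if0 :: addL(-1) :: addR]>
step 16: <C=(let q = 3 in q), E=∅, S={0↦-2, 1↦2}, K=[addL(-1) :: addR]>
step 17: <C=3, E=∅, S={0↦-2, 1↦2}, K=[let q :: addL(-1) :: addR]>
step 18: <C=q, E={q↦2}, S={0↦-2, 1↦2, 2↦3}, K=[addL(-1) :: addR]>
step 19: <C=2, E=∅, S={0↦-2, 1↦2, 2↦3}, K=[addL(2)]>
→ final value 4

Answer: 4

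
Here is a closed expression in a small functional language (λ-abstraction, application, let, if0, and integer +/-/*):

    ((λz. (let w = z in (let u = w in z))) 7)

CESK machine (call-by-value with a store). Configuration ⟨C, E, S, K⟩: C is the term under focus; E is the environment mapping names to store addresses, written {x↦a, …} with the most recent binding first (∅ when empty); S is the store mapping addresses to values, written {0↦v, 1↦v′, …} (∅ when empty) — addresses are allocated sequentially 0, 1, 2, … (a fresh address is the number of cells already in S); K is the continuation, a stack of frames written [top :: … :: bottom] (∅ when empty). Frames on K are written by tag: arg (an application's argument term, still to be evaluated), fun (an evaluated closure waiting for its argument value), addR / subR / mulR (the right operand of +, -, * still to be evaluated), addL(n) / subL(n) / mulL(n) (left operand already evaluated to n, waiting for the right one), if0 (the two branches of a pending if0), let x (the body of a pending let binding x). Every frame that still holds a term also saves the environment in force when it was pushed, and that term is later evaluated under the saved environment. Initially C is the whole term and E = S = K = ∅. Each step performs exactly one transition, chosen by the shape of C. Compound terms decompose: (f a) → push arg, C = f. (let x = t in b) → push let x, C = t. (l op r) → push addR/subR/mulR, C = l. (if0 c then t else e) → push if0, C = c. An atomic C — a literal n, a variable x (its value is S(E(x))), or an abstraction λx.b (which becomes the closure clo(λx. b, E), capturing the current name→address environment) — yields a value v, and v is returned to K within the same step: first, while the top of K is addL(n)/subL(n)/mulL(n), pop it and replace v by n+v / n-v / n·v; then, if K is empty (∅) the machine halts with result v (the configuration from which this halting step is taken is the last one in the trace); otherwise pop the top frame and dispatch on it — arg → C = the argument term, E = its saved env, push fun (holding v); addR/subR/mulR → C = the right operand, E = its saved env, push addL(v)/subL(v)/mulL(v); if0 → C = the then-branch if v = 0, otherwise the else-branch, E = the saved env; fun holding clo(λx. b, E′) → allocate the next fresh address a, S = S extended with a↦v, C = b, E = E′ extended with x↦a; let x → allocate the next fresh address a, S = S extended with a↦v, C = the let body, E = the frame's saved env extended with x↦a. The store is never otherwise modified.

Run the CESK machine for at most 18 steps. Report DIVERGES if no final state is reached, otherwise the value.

Answer: 7

Derivation:
t=0: [C=((λz. (let w = z in (let u = w in z))) 7) | E=∅ | S=∅ | K=∅]
t=1: [C=(λz. (let w = z in (let u = w in z))) | E=∅ | S=∅ | K=[arg]]
t=2: [C=7 | E=∅ | S=∅ | K=[fun]]
t=3: [C=(let w = z in (let u = w in z)) | E={z↦0} | S={0↦7} | K=∅]
t=4: [C=z | E={z↦0} | S={0↦7} | K=[let w]]
t=5: [C=(let u = w in z) | E={w↦1, z↦0} | S={0↦7, 1↦7} | K=∅]
t=6: [C=w | E={w↦1, z↦0} | S={0↦7, 1↦7} | K=[let u]]
t=7: [C=z | E={u↦2, w↦1, z↦0} | S={0↦7, 1↦7, 2↦7} | K=∅]
→ final value 7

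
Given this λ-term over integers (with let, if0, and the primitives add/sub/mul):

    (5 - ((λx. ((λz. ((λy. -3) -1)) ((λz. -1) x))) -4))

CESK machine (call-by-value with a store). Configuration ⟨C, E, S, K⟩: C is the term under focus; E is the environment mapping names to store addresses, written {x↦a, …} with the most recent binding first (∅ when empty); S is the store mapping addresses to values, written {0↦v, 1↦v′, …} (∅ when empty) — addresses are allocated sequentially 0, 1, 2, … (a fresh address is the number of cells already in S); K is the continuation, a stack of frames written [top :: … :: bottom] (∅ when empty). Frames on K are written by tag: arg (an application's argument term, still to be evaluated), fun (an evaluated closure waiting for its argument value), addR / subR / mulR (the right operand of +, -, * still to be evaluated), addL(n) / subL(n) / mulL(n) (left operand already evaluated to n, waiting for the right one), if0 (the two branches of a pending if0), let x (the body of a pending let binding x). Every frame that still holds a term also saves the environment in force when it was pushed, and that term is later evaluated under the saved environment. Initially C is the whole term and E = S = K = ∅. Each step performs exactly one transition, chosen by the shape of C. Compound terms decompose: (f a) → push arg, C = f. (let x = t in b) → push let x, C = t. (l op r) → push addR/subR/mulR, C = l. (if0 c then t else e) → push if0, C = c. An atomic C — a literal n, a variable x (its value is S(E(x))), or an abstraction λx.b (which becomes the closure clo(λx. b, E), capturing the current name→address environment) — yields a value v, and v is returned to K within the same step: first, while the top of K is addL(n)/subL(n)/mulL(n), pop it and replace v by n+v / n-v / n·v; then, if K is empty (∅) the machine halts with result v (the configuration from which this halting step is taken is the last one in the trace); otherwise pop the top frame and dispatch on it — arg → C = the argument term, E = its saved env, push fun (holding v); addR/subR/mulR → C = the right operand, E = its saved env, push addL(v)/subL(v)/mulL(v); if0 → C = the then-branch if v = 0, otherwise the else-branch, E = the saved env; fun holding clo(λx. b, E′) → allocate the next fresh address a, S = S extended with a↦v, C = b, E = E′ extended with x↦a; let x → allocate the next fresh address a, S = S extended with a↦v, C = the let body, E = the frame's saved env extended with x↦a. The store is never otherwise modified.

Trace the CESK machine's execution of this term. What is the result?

t=0: ⟨C=(5 - ((λx. ((λz. ((λy. -3) -1)) ((λz. -1) x))) -4)); E=∅; S=∅; K=∅⟩
t=1: ⟨C=5; E=∅; S=∅; K=[subR]⟩
t=2: ⟨C=((λx. ((λz. ((λy. -3) -1)) ((λz. -1) x))) -4); E=∅; S=∅; K=[subL(5)]⟩
t=3: ⟨C=(λx. ((λz. ((λy. -3) -1)) ((λz. -1) x))); E=∅; S=∅; K=[arg :: subL(5)]⟩
t=4: ⟨C=-4; E=∅; S=∅; K=[fun :: subL(5)]⟩
t=5: ⟨C=((λz. ((λy. -3) -1)) ((λz. -1) x)); E={x↦0}; S={0↦-4}; K=[subL(5)]⟩
t=6: ⟨C=(λz. ((λy. -3) -1)); E={x↦0}; S={0↦-4}; K=[arg :: subL(5)]⟩
t=7: ⟨C=((λz. -1) x); E={x↦0}; S={0↦-4}; K=[fun :: subL(5)]⟩
t=8: ⟨C=(λz. -1); E={x↦0}; S={0↦-4}; K=[arg :: fun :: subL(5)]⟩
t=9: ⟨C=x; E={x↦0}; S={0↦-4}; K=[fun :: fun :: subL(5)]⟩
t=10: ⟨C=-1; E={z↦1, x↦0}; S={0↦-4, 1↦-4}; K=[fun :: subL(5)]⟩
t=11: ⟨C=((λy. -3) -1); E={z↦2, x↦0}; S={0↦-4, 1↦-4, 2↦-1}; K=[subL(5)]⟩
t=12: ⟨C=(λy. -3); E={z↦2, x↦0}; S={0↦-4, 1↦-4, 2↦-1}; K=[arg :: subL(5)]⟩
t=13: ⟨C=-1; E={z↦2, x↦0}; S={0↦-4, 1↦-4, 2↦-1}; K=[fun :: subL(5)]⟩
t=14: ⟨C=-3; E={y↦3, z↦2, x↦0}; S={0↦-4, 1↦-4, 2↦-1, 3↦-1}; K=[subL(5)]⟩
→ final value 8

Answer: 8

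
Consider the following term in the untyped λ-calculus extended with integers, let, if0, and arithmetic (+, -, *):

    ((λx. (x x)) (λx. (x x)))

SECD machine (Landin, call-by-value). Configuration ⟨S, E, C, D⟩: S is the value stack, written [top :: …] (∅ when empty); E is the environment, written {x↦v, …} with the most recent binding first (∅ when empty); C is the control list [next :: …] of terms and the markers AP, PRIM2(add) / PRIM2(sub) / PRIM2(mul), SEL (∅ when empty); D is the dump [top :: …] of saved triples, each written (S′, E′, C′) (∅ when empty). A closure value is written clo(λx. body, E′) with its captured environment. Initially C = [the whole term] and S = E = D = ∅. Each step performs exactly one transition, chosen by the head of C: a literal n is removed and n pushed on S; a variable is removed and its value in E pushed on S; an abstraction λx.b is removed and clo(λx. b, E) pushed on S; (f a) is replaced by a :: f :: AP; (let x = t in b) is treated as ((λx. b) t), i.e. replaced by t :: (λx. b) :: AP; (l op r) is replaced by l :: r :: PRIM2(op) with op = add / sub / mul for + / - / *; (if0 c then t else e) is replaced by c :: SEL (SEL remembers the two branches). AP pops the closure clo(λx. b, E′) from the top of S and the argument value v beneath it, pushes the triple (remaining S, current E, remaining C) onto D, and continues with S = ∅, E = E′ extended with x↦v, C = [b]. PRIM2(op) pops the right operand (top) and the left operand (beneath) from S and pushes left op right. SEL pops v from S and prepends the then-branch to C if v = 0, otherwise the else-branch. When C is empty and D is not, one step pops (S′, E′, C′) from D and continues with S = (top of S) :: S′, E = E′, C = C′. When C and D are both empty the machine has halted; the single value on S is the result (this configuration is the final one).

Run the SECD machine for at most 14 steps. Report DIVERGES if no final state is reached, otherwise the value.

t=0: ⟨S=∅; E=∅; C=[((λx. (x x)) (λx. (x x)))]; D=∅⟩
t=1: ⟨S=∅; E=∅; C=[(λx. (x x)) :: (λx. (x x)) :: AP]; D=∅⟩
t=2: ⟨S=[clo(λx. (x x), ∅)]; E=∅; C=[(λx. (x x)) :: AP]; D=∅⟩
t=3: ⟨S=[clo(λx. (x x), ∅) :: clo(λx. (x x), ∅)]; E=∅; C=[AP]; D=∅⟩
t=4: ⟨S=∅; E={x↦clo(λx. (x x), ∅)}; C=[(x x)]; D=[(∅, ∅, ∅)]⟩
t=5: ⟨S=∅; E={x↦clo(λx. (x x), ∅)}; C=[x :: x :: AP]; D=[(∅, ∅, ∅)]⟩
t=6: ⟨S=[clo(λx. (x x), ∅)]; E={x↦clo(λx. (x x), ∅)}; C=[x :: AP]; D=[(∅, ∅, ∅)]⟩
t=7: ⟨S=[clo(λx. (x x), ∅) :: clo(λx. (x x), ∅)]; E={x↦clo(λx. (x x), ∅)}; C=[AP]; D=[(∅, ∅, ∅)]⟩
t=8: ⟨S=∅; E={x↦clo(λx. (x x), ∅)}; C=[(x x)]; D=[(∅, {x↦clo(λx. (x x), ∅)}, ∅) :: (∅, ∅, ∅)]⟩
t=9: ⟨S=∅; E={x↦clo(λx. (x x), ∅)}; C=[x :: x :: AP]; D=[(∅, {x↦clo(λx. (x x), ∅)}, ∅) :: (∅, ∅, ∅)]⟩
t=10: ⟨S=[clo(λx. (x x), ∅)]; E={x↦clo(λx. (x x), ∅)}; C=[x :: AP]; D=[(∅, {x↦clo(λx. (x x), ∅)}, ∅) :: (∅, ∅, ∅)]⟩
t=11: ⟨S=[clo(λx. (x x), ∅) :: clo(λx. (x x), ∅)]; E={x↦clo(λx. (x x), ∅)}; C=[AP]; D=[(∅, {x↦clo(λx. (x x), ∅)}, ∅) :: (∅, ∅, ∅)]⟩
t=12: ⟨S=∅; E={x↦clo(λx. (x x), ∅)}; C=[(x x)]; D=[(∅, {x↦clo(λx. (x x), ∅)}, ∅) :: (∅, {x↦clo(λx. (x x), ∅)}, ∅) :: (∅, ∅, ∅)]⟩
t=13: ⟨S=∅; E={x↦clo(λx. (x x), ∅)}; C=[x :: x :: AP]; D=[(∅, {x↦clo(λx. (x x), ∅)}, ∅) :: (∅, {x↦clo(λx. (x x), ∅)}, ∅) :: (∅, ∅, ∅)]⟩
t=14: ⟨S=[clo(λx. (x x), ∅)]; E={x↦clo(λx. (x x), ∅)}; C=[x :: AP]; D=[(∅, {x↦clo(λx. (x x), ∅)}, ∅) :: (∅, {x↦clo(λx. (x x), ∅)}, ∅) :: (∅, ∅, ∅)]⟩
→ 14 transitions taken and the configuration is still not final: no result within 14 steps

Answer: DIVERGES (no final state within 14 steps)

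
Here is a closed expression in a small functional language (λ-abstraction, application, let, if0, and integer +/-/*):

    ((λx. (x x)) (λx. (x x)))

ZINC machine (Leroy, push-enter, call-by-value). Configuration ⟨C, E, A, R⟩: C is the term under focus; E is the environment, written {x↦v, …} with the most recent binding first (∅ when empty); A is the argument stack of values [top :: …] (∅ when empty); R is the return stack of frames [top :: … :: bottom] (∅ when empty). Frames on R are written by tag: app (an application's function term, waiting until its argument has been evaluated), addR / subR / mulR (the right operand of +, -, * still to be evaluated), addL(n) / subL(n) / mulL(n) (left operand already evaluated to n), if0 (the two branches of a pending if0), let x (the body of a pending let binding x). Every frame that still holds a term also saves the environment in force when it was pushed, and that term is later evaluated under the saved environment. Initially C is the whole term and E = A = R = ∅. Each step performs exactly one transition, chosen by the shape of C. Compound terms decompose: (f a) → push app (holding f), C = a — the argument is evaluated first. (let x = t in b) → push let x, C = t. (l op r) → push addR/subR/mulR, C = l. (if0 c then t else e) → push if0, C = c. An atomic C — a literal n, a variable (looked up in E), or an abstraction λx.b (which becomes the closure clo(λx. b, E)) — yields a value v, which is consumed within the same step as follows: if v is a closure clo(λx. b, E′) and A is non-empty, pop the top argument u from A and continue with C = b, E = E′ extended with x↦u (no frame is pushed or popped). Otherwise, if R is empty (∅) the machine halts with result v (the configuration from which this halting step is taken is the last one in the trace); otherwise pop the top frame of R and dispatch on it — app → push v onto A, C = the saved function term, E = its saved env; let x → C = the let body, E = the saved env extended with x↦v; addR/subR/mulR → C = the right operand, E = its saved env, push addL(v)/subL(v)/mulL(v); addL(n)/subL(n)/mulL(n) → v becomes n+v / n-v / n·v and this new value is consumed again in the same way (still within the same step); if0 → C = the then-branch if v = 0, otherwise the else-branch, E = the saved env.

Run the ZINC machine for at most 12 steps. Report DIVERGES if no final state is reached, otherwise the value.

Answer: DIVERGES (no final state within 12 steps)

Derivation:
step 0: [C=((λx. (x x)) (λx. (x x))) | E=∅ | A=∅ | R=∅]
step 1: [C=(λx. (x x)) | E=∅ | A=∅ | R=[app]]
step 2: [C=(λx. (x x)) | E=∅ | A=[clo(λx. (x x), ∅)] | R=∅]
step 3: [C=(x x) | E={x↦clo(λx. (x x), ∅)} | A=∅ | R=∅]
step 4: [C=x | E={x↦clo(λx. (x x), ∅)} | A=∅ | R=[app]]
step 5: [C=x | E={x↦clo(λx. (x x), ∅)} | A=[clo(λx. (x x), ∅)] | R=∅]
… configuration repeats with period 3 (steps 3–5 recur indefinitely) …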